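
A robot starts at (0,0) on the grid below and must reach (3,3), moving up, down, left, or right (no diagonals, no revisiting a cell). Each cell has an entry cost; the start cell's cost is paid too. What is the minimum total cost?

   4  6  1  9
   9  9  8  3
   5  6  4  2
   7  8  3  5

29

Cheapest: (0,0) → (0,1) → (0,2) → (1,2) → (1,3) → (2,3) → (3,3)
  4 + 6 + 1 + 8 + 3 + 2 + 5 = 29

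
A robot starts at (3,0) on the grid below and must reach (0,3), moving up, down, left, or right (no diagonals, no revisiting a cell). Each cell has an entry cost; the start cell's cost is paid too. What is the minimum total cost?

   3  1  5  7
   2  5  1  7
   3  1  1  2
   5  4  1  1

One optimal route is [3,0] [2,0] [2,1] [2,2] [1,2] [0,2] [0,3].
Its cost is 5 + 3 + 1 + 1 + 1 + 5 + 7 = 23.

23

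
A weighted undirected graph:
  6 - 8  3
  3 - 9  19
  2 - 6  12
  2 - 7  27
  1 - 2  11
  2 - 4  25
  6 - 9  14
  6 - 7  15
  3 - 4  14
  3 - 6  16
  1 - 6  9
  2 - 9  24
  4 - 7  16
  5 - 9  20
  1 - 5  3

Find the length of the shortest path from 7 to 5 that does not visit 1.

49

Checking several routes:
7→6→3→9→5: 15 + 16 + 19 + 20 = 70
7→4→3→9→5: 16 + 14 + 19 + 20 = 69
7→2→9→5: 27 + 24 + 20 = 71
7→6→9→5: 15 + 14 + 20 = 49
Shortest: 49.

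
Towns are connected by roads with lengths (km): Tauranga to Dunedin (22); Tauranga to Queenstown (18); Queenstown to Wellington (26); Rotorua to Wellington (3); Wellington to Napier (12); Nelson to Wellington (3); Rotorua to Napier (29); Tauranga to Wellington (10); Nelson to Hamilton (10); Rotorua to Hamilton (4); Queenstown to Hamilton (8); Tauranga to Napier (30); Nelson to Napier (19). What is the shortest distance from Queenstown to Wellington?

Some routes from Queenstown to Wellington:
Queenstown→Wellington: 26
Queenstown→Hamilton→Nelson→Wellington: 8 + 10 + 3 = 21
Queenstown→Hamilton→Rotorua→Wellington: 8 + 4 + 3 = 15
The minimum is 15 km.

15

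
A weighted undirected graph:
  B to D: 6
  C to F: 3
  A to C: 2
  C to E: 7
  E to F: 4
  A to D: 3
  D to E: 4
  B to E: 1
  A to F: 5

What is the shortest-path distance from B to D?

Paths from B to D:
B - E - F - A - D: 1 + 4 + 5 + 3 = 13
B - D: 6
B - E - C - F - A - D: 1 + 7 + 3 + 5 + 3 = 19
B - E - C - A - D: 1 + 7 + 2 + 3 = 13
B - E - D: 1 + 4 = 5
B - E - F - C - A - D: 1 + 4 + 3 + 2 + 3 = 13
Best route has total 5.

5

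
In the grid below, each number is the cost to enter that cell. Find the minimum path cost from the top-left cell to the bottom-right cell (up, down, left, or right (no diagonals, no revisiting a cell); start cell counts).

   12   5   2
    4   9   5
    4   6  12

Take r0c0 → r0c1 → r0c2 → r1c2 → r2c2 for a total of 12 + 5 + 2 + 5 + 12 = 36.

36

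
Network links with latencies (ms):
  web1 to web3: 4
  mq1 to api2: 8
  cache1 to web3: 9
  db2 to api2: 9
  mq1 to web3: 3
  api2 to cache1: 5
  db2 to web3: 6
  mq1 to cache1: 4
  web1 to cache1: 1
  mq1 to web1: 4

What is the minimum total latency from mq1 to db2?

Some routes from mq1 to db2:
mq1-cache1-web1-web3-db2: 4 + 1 + 4 + 6 = 15
mq1-cache1-web3-db2: 4 + 9 + 6 = 19
mq1-api2-db2: 8 + 9 = 17
mq1-web3-db2: 3 + 6 = 9
mq1-web1-web3-db2: 4 + 4 + 6 = 14
mq1-cache1-api2-db2: 4 + 5 + 9 = 18
Best route has total 9 ms.

9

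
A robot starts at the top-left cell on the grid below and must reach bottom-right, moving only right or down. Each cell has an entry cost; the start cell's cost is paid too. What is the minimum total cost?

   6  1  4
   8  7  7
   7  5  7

Best path: r0c0→r0c1→r0c2→r1c2→r2c2
Cost: 6 + 1 + 4 + 7 + 7 = 25

25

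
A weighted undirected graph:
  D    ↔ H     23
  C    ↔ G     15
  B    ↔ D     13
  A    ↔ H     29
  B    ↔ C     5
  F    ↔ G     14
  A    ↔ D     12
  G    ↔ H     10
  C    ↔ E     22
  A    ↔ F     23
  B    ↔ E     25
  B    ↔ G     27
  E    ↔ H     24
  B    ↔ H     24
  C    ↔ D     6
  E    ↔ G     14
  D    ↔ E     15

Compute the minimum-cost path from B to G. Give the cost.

Comparing a few candidate routes:
B-H-G: 24 + 10 = 34
B-E-G: 25 + 14 = 39
B-C-D-E-G: 5 + 6 + 15 + 14 = 40
B-C-G: 5 + 15 = 20
B-D-C-G: 13 + 6 + 15 = 34
B-G: 27
The minimum is 20.

20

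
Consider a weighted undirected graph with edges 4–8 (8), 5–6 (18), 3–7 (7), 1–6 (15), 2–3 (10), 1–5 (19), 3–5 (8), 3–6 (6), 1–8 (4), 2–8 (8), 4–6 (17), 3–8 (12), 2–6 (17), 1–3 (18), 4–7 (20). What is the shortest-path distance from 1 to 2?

Checking several routes:
1→8→2: 4 + 8 = 12
1→3→2: 18 + 10 = 28
1→6→3→2: 15 + 6 + 10 = 31
1→6→2: 15 + 17 = 32
1→5→3→2: 19 + 8 + 10 = 37
1→8→3→2: 4 + 12 + 10 = 26
The minimum is 12.

12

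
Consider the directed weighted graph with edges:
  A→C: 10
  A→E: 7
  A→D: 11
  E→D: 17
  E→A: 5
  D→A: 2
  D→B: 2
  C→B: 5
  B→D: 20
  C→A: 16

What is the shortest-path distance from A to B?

Routes from A to B:
A→D→B: 11 + 2 = 13
A→C→B: 10 + 5 = 15
A→E→D→B: 7 + 17 + 2 = 26
The minimum is 13.

13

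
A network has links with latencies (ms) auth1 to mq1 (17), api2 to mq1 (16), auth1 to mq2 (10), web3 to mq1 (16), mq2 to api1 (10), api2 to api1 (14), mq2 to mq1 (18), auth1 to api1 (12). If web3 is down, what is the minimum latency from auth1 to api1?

12

A few of the auth1→api1 routes:
auth1 -> mq1 -> mq2 -> api1: 17 + 18 + 10 = 45
auth1 -> api1: 12
auth1 -> mq2 -> api1: 10 + 10 = 20
Best route has total 12 ms.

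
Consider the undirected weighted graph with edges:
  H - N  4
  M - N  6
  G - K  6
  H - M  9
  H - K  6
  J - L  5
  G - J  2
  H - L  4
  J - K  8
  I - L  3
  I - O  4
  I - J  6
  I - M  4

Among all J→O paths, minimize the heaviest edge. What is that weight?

5

Some routes from J to O:
J-G-K-H-L-I-O: max(2, 6, 6, 4, 3, 4) = 6
J-L-I-O: max(5, 3, 4) = 5
J-L-H-N-M-I-O: max(5, 4, 4, 6, 4, 4) = 6
Smallest bottleneck: 5.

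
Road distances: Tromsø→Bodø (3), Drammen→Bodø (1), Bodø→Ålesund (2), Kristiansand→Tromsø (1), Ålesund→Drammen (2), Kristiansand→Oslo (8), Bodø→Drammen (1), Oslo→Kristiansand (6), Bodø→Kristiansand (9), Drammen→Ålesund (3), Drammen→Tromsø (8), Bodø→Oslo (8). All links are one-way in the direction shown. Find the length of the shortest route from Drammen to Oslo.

Candidate routes:
Drammen→Tromsø→Bodø→Oslo: 8 + 3 + 8 = 19
Drammen→Bodø→Oslo: 1 + 8 = 9
Drammen→Bodø→Kristiansand→Oslo: 1 + 9 + 8 = 18
Drammen→Tromsø→Bodø→Kristiansand→Oslo: 8 + 3 + 9 + 8 = 28
The minimum is 9.

9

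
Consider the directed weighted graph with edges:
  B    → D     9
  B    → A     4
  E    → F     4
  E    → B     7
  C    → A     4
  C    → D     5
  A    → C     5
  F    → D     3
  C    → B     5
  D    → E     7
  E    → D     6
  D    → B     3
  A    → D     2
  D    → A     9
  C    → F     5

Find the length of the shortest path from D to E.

Routes from D to E:
D → E: 7
Shortest: 7.

7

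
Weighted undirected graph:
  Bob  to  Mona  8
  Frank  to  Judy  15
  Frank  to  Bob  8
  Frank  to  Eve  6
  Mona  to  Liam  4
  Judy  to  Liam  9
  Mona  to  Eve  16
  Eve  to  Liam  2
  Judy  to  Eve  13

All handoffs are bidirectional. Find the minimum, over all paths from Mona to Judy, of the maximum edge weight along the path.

A few of the Mona→Judy routes:
Mona - Bob - Frank - Eve - Judy: max(8, 8, 6, 13) = 13
Mona - Liam - Judy: max(4, 9) = 9
Mona - Bob - Frank - Eve - Liam - Judy: max(8, 8, 6, 2, 9) = 9
Mona - Liam - Eve - Judy: max(4, 2, 13) = 13
The minimum achievable maximum is 9.

9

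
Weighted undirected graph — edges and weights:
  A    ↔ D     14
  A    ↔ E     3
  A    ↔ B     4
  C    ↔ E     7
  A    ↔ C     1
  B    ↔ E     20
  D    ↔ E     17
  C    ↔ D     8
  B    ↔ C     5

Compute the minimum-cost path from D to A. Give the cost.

Some routes from D to A:
D - C - A: 8 + 1 = 9
D - C - B - A: 8 + 5 + 4 = 17
D - C - E - A: 8 + 7 + 3 = 18
D - A: 14
Shortest: 9.

9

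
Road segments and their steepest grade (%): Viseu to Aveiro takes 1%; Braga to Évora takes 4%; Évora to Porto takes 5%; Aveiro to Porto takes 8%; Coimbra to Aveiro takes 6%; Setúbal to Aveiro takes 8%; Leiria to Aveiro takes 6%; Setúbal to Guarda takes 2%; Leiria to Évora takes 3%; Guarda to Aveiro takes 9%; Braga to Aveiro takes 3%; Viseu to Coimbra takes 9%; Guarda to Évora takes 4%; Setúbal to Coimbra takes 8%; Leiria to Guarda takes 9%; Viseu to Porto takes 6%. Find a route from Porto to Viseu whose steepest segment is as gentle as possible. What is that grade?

Some routes from Porto to Viseu:
Porto-Évora-Leiria-Aveiro-Viseu: max(5, 3, 6, 1) = 6
Porto-Évora-Guarda-Setúbal-Coimbra-Aveiro-Viseu: max(5, 4, 2, 8, 6, 1) = 8
Porto-Viseu: max(6) = 6
Porto-Évora-Braga-Aveiro-Viseu: max(5, 4, 3, 1) = 5
The minimum achievable maximum is 5%.

5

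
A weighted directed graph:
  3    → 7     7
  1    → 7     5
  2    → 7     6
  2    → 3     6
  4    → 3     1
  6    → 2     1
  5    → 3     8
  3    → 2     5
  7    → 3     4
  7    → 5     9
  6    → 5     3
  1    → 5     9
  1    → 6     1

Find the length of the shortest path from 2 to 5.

15

Paths from 2 to 5:
2→3→7→5: 6 + 7 + 9 = 22
2→7→5: 6 + 9 = 15
Best route has total 15.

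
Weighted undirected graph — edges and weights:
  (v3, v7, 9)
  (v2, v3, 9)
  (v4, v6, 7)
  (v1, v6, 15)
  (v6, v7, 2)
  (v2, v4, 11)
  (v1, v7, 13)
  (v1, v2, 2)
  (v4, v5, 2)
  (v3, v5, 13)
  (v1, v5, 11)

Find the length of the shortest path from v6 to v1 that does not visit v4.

15

Routes from v6 to v1 avoiding v4:
v6-v7-v1: 2 + 13 = 15
v6-v1: 15
v6-v7-v3-v5-v1: 2 + 9 + 13 + 11 = 35
v6-v7-v3-v2-v1: 2 + 9 + 9 + 2 = 22
Shortest: 15.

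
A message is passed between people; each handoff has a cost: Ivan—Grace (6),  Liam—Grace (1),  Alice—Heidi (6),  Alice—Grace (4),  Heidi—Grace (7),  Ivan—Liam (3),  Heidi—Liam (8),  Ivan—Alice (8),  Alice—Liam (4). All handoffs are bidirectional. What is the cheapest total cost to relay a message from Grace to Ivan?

4

Comparing a few candidate routes:
Grace - Alice - Liam - Ivan: 4 + 4 + 3 = 11
Grace - Ivan: 6
Grace - Liam - Ivan: 1 + 3 = 4
Grace - Alice - Ivan: 4 + 8 = 12
Shortest: 4.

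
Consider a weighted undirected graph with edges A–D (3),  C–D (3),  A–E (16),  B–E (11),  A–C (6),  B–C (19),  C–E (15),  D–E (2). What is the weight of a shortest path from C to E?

5

Some routes from C to E:
C -> D -> A -> E: 3 + 3 + 16 = 22
C -> A -> D -> E: 6 + 3 + 2 = 11
C -> D -> E: 3 + 2 = 5
C -> E: 15
The minimum is 5.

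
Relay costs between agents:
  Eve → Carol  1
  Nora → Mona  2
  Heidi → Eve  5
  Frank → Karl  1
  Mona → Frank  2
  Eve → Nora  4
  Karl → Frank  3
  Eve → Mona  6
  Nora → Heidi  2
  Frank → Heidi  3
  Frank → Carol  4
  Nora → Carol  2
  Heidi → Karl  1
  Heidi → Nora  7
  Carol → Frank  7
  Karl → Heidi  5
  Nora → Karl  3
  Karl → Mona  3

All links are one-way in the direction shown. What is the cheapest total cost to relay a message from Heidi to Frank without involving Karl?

Some routes from Heidi to Frank avoiding Karl:
Heidi -> Eve -> Mona -> Frank: 5 + 6 + 2 = 13
Heidi -> Nora -> Mona -> Frank: 7 + 2 + 2 = 11
Heidi -> Eve -> Carol -> Frank: 5 + 1 + 7 = 13
Shortest: 11.

11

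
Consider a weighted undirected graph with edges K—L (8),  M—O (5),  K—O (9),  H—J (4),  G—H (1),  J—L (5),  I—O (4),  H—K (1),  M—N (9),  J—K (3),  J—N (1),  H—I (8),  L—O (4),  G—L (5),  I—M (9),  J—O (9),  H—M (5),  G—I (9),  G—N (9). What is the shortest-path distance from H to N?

A few of the H→N routes:
H→K→J→N: 1 + 3 + 1 = 5
H→J→N: 4 + 1 = 5
H→G→N: 1 + 9 = 10
Best route has total 5.

5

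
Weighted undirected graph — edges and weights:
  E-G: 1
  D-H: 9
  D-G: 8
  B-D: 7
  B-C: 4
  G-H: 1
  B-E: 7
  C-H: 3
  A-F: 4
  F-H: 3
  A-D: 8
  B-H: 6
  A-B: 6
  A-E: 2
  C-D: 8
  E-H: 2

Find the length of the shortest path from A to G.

3

Checking several routes:
A - B - C - H - G: 6 + 4 + 3 + 1 = 14
A - B - H - G: 6 + 6 + 1 = 13
A - E - G: 2 + 1 = 3
A - E - H - G: 2 + 2 + 1 = 5
A - F - H - G: 4 + 3 + 1 = 8
A - F - H - E - G: 4 + 3 + 2 + 1 = 10
The minimum is 3.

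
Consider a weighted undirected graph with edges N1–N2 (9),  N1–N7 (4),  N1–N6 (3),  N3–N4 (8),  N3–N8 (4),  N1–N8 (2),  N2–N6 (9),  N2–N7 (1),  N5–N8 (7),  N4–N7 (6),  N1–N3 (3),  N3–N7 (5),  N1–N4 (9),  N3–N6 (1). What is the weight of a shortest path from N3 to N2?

Checking several routes:
N3 - N7 - N2: 5 + 1 = 6
N3 - N1 - N7 - N2: 3 + 4 + 1 = 8
N3 - N6 - N1 - N7 - N2: 1 + 3 + 4 + 1 = 9
Best route has total 6.

6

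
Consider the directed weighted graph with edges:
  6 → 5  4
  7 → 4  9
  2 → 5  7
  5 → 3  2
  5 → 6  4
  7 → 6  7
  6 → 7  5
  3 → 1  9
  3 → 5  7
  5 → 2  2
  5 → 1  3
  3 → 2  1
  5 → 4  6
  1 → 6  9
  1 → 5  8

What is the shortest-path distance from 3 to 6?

Checking several routes:
3 -> 5 -> 6: 7 + 4 = 11
3 -> 2 -> 5 -> 6: 1 + 7 + 4 = 12
3 -> 1 -> 6: 9 + 9 = 18
3 -> 5 -> 1 -> 6: 7 + 3 + 9 = 19
Shortest: 11.

11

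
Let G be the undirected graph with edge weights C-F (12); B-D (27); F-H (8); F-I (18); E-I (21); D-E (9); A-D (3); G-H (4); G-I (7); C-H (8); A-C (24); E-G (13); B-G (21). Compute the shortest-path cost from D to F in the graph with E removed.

39

Some routes from D to F avoiding E:
D→A→C→H→F: 3 + 24 + 8 + 8 = 43
D→A→C→F: 3 + 24 + 12 = 39
D→B→G→H→F: 27 + 21 + 4 + 8 = 60
Best route has total 39.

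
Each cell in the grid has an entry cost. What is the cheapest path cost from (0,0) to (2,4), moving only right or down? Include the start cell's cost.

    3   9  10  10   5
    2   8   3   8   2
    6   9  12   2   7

Best path: (0,0)→(1,0)→(1,1)→(1,2)→(1,3)→(1,4)→(2,4)
Cost: 3 + 2 + 8 + 3 + 8 + 2 + 7 = 33
(Top row then right column would cost 46.)

33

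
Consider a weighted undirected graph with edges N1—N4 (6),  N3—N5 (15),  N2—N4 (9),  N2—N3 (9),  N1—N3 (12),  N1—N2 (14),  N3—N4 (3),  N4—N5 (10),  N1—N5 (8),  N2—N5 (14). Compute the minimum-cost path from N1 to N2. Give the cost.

Some routes from N1 to N2:
N1-N4-N2: 6 + 9 = 15
N1-N4-N3-N2: 6 + 3 + 9 = 18
N1-N2: 14
Best route has total 14.

14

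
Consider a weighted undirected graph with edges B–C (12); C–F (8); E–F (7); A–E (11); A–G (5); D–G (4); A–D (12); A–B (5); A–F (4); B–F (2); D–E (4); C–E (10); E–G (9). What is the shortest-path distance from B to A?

5

Checking several routes:
B-A: 5
B-F-E-G-A: 2 + 7 + 9 + 5 = 23
B-F-E-D-G-A: 2 + 7 + 4 + 4 + 5 = 22
B-F-E-A: 2 + 7 + 11 = 20
B-F-A: 2 + 4 = 6
Best route has total 5.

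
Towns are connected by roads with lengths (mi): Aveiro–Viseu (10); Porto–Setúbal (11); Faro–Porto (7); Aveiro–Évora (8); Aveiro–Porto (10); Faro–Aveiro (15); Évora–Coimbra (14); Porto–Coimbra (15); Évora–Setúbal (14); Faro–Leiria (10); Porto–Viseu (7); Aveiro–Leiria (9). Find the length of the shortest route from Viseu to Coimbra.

A few of the Viseu→Coimbra routes:
Viseu→Porto→Coimbra: 7 + 15 = 22
Viseu→Aveiro→Porto→Coimbra: 10 + 10 + 15 = 35
Viseu→Aveiro→Évora→Coimbra: 10 + 8 + 14 = 32
Viseu→Porto→Aveiro→Évora→Coimbra: 7 + 10 + 8 + 14 = 39
Viseu→Porto→Setúbal→Évora→Coimbra: 7 + 11 + 14 + 14 = 46
Shortest: 22 mi.

22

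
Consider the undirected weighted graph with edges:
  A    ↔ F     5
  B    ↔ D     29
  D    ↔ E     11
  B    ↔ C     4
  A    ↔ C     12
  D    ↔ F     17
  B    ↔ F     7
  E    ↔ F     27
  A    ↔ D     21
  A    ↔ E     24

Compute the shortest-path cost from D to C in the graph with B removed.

33

Paths from D to C avoiding B:
D → E → A → C: 11 + 24 + 12 = 47
D → A → C: 21 + 12 = 33
D → F → E → A → C: 17 + 27 + 24 + 12 = 80
D → F → A → C: 17 + 5 + 12 = 34
D → E → F → A → C: 11 + 27 + 5 + 12 = 55
The minimum is 33.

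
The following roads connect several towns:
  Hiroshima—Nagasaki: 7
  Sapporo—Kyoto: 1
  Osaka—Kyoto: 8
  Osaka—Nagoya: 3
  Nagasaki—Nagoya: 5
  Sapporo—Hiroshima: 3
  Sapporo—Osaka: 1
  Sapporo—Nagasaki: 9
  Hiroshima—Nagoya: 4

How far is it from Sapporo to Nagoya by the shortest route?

4

Candidate routes:
Sapporo -> Kyoto -> Osaka -> Nagoya: 1 + 8 + 3 = 12
Sapporo -> Nagasaki -> Nagoya: 9 + 5 = 14
Sapporo -> Osaka -> Nagoya: 1 + 3 = 4
Sapporo -> Nagasaki -> Hiroshima -> Nagoya: 9 + 7 + 4 = 20
Sapporo -> Hiroshima -> Nagoya: 3 + 4 = 7
Sapporo -> Hiroshima -> Nagasaki -> Nagoya: 3 + 7 + 5 = 15
Shortest: 4.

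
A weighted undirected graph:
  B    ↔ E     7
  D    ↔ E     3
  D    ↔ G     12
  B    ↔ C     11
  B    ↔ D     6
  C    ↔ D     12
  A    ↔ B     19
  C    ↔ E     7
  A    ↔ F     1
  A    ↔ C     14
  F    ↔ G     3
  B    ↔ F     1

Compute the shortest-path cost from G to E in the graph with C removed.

11

Candidate routes:
G→F→A→B→D→E: 3 + 1 + 19 + 6 + 3 = 32
G→D→B→E: 12 + 6 + 7 = 25
G→F→B→D→E: 3 + 1 + 6 + 3 = 13
G→F→B→E: 3 + 1 + 7 = 11
G→F→A→B→E: 3 + 1 + 19 + 7 = 30
G→D→E: 12 + 3 = 15
Shortest: 11.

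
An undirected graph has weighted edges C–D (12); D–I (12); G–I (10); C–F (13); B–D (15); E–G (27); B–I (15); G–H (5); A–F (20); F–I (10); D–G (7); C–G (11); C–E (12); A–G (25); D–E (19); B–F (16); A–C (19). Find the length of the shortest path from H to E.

28

Checking several routes:
H - G - E: 5 + 27 = 32
H - G - C - E: 5 + 11 + 12 = 28
H - G - D - E: 5 + 7 + 19 = 31
Shortest: 28.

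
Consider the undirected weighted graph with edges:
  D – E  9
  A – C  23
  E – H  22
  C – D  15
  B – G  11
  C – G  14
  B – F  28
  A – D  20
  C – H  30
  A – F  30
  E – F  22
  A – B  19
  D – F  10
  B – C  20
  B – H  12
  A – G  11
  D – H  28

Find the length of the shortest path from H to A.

31

Some routes from H to A:
H→E→D→A: 22 + 9 + 20 = 51
H→B→A: 12 + 19 = 31
H→D→A: 28 + 20 = 48
H→C→A: 30 + 23 = 53
H→B→G→A: 12 + 11 + 11 = 34
Shortest: 31.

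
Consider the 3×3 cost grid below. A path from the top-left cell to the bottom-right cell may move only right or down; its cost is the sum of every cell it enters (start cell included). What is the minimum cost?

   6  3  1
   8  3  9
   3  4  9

25

Cheapest: r0c0→r0c1→r1c1→r2c1→r2c2
  6 + 3 + 3 + 4 + 9 = 25
(Top row then right column would cost 28.)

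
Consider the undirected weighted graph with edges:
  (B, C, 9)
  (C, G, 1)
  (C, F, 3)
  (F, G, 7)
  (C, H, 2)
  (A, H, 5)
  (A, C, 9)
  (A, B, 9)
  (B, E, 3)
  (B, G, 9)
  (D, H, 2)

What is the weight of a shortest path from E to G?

Comparing a few candidate routes:
E→B→A→H→C→F→G: 3 + 9 + 5 + 2 + 3 + 7 = 29
E→B→A→C→G: 3 + 9 + 9 + 1 = 22
E→B→A→H→C→G: 3 + 9 + 5 + 2 + 1 = 20
E→B→C→G: 3 + 9 + 1 = 13
E→B→C→F→G: 3 + 9 + 3 + 7 = 22
E→B→G: 3 + 9 = 12
Shortest: 12.

12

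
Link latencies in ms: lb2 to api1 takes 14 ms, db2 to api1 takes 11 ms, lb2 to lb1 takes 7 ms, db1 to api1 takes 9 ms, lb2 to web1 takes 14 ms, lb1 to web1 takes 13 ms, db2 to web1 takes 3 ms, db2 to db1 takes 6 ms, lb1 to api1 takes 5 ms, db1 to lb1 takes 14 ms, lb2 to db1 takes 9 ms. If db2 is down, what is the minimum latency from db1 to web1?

Some routes from db1 to web1 avoiding db2:
db1 - lb1 - web1: 14 + 13 = 27
db1 - lb2 - web1: 9 + 14 = 23
db1 - lb2 - lb1 - web1: 9 + 7 + 13 = 29
db1 - api1 - lb1 - web1: 9 + 5 + 13 = 27
db1 - api1 - lb1 - lb2 - web1: 9 + 5 + 7 + 14 = 35
Shortest: 23 ms.

23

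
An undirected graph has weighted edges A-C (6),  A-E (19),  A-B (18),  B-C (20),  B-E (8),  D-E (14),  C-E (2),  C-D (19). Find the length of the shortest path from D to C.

16

A few of the D→C routes:
D - E - C: 14 + 2 = 16
D - E - A - C: 14 + 19 + 6 = 39
D - C: 19
The minimum is 16.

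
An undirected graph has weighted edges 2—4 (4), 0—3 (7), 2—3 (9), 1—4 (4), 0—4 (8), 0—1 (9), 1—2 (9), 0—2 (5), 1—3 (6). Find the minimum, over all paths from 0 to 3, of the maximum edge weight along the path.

6

Checking several routes:
0→4→1→3: max(8, 4, 6) = 8
0→3: max(7) = 7
0→2→4→1→3: max(5, 4, 4, 6) = 6
0→4→2→3: max(8, 4, 9) = 9
Smallest bottleneck: 6.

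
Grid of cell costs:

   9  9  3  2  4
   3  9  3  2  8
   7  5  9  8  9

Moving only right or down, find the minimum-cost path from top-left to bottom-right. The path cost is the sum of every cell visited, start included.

One optimal route is r0c0 -> r0c1 -> r0c2 -> r0c3 -> r1c3 -> r1c4 -> r2c4.
Its cost is 9 + 9 + 3 + 2 + 2 + 8 + 9 = 42.

42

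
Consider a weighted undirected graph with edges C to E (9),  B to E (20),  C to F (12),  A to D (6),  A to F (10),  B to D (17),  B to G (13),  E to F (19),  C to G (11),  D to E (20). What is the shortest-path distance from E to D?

20

A few of the E→D routes:
E -> C -> F -> A -> D: 9 + 12 + 10 + 6 = 37
E -> F -> A -> D: 19 + 10 + 6 = 35
E -> D: 20
Shortest: 20.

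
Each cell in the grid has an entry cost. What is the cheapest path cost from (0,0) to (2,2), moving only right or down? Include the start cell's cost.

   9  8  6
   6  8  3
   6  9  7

Cheapest: [0,0]→[0,1]→[0,2]→[1,2]→[2,2]
  9 + 8 + 6 + 3 + 7 = 33

33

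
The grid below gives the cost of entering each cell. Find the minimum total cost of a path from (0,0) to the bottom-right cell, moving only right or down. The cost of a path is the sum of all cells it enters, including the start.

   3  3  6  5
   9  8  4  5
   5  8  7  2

23

One optimal route is r0c0 -> r0c1 -> r0c2 -> r1c2 -> r1c3 -> r2c3.
Its cost is 3 + 3 + 6 + 4 + 5 + 2 = 23.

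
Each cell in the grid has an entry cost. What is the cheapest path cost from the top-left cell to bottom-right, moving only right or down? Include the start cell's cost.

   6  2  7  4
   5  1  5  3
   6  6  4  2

Best path: r0c0 r0c1 r1c1 r1c2 r1c3 r2c3
Cost: 6 + 2 + 1 + 5 + 3 + 2 = 19
For comparison, the top-then-right route costs 24.

19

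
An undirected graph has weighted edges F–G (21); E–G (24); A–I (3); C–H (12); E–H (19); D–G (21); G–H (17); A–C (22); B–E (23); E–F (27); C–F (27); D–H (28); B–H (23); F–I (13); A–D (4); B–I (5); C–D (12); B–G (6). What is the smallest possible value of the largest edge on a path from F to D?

Checking several routes:
F -> G -> B -> I -> A -> D: max(21, 6, 5, 3, 4) = 21
F -> G -> H -> C -> D: max(21, 17, 12, 12) = 21
F -> I -> B -> G -> D: max(13, 5, 6, 21) = 21
F -> I -> A -> D: max(13, 3, 4) = 13
F -> I -> B -> G -> H -> C -> D: max(13, 5, 6, 17, 12, 12) = 17
The minimum achievable maximum is 13.

13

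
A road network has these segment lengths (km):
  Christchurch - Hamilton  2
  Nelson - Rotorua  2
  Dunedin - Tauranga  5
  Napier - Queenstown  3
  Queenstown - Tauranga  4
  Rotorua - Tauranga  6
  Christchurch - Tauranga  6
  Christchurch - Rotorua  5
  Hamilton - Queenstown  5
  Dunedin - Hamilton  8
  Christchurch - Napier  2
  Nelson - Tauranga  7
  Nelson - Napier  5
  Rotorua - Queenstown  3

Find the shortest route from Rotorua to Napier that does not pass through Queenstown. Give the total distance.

7

Some routes from Rotorua to Napier avoiding Queenstown:
Rotorua - Tauranga - Christchurch - Napier: 6 + 6 + 2 = 14
Rotorua - Christchurch - Napier: 5 + 2 = 7
Rotorua - Nelson - Tauranga - Christchurch - Napier: 2 + 7 + 6 + 2 = 17
Rotorua - Tauranga - Nelson - Napier: 6 + 7 + 5 = 18
Rotorua - Nelson - Napier: 2 + 5 = 7
The minimum is 7 km.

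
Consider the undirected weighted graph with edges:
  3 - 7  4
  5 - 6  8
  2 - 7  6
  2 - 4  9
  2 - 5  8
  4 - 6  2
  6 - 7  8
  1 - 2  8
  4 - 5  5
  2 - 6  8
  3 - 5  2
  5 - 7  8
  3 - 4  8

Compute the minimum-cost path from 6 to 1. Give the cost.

16

Checking several routes:
6 -> 2 -> 1: 8 + 8 = 16
6 -> 4 -> 5 -> 2 -> 1: 2 + 5 + 8 + 8 = 23
6 -> 4 -> 2 -> 1: 2 + 9 + 8 = 19
6 -> 7 -> 2 -> 1: 8 + 6 + 8 = 22
The minimum is 16.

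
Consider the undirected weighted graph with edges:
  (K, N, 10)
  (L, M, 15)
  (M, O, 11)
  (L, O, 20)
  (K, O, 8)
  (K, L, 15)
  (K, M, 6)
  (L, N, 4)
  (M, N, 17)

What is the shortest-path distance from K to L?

14

Checking several routes:
K - N - L: 10 + 4 = 14
K - L: 15
K - M - N - L: 6 + 17 + 4 = 27
K - M - L: 6 + 15 = 21
K - O - L: 8 + 20 = 28
The minimum is 14.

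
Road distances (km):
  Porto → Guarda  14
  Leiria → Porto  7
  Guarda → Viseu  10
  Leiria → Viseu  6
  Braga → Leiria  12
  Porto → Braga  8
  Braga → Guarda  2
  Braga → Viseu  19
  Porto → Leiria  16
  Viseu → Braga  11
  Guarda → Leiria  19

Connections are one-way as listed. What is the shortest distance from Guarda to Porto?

Paths from Guarda to Porto:
Guarda-Viseu-Braga-Leiria-Porto: 10 + 11 + 12 + 7 = 40
Guarda-Leiria-Porto: 19 + 7 = 26
Shortest: 26 km.

26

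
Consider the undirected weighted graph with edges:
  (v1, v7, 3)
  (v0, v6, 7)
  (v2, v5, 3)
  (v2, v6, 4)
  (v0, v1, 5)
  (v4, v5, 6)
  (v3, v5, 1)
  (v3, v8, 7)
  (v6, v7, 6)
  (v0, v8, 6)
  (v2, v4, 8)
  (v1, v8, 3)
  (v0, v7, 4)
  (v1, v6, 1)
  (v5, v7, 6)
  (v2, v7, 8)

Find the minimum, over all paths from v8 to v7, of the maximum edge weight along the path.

3

Checking several routes:
v8→v1→v7: max(3, 3) = 3
v8→v0→v7: max(6, 4) = 6
v8→v0→v1→v6→v2→v5→v7: max(6, 5, 1, 4, 3, 6) = 6
v8→v1→v0→v7: max(3, 5, 4) = 5
v8→v0→v1→v6→v7: max(6, 5, 1, 6) = 6
Best route has worst link 3.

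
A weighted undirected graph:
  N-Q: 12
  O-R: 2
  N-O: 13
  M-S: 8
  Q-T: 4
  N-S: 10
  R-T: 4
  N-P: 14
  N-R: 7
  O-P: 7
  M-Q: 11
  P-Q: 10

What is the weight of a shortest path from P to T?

Comparing a few candidate routes:
P → N → Q → T: 14 + 12 + 4 = 30
P → O → R → T: 7 + 2 + 4 = 13
P → N → R → T: 14 + 7 + 4 = 25
P → Q → T: 10 + 4 = 14
The minimum is 13.

13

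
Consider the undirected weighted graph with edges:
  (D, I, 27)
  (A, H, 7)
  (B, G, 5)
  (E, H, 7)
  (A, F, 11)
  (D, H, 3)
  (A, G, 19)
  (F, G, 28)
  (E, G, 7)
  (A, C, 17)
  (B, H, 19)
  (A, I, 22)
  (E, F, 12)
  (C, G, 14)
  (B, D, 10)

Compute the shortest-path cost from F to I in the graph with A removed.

Some routes from F to I avoiding A:
F→E→G→B→D→I: 12 + 7 + 5 + 10 + 27 = 61
F→E→H→D→I: 12 + 7 + 3 + 27 = 49
F→G→E→H→D→I: 28 + 7 + 7 + 3 + 27 = 72
F→G→B→D→I: 28 + 5 + 10 + 27 = 70
Shortest: 49.

49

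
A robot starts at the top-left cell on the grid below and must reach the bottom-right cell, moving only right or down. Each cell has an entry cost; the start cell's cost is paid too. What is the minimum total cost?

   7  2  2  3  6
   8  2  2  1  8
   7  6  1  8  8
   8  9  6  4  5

One optimal route is (0,0) -> (0,1) -> (0,2) -> (1,2) -> (2,2) -> (3,2) -> (3,3) -> (3,4).
Its cost is 7 + 2 + 2 + 2 + 1 + 6 + 4 + 5 = 29.

29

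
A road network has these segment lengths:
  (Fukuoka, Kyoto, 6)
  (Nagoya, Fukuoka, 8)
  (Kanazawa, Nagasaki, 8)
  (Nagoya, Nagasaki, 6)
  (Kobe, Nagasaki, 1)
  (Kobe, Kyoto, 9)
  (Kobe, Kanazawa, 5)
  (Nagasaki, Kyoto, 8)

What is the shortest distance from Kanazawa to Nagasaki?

A few of the Kanazawa→Nagasaki routes:
Kanazawa→Nagasaki: 8
Kanazawa→Kobe→Kyoto→Nagasaki: 5 + 9 + 8 = 22
Kanazawa→Kobe→Nagasaki: 5 + 1 = 6
Best route has total 6.

6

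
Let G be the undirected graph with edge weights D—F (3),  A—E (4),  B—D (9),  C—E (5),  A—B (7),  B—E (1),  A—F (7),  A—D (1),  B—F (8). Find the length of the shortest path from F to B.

Checking several routes:
F→D→B: 3 + 9 = 12
F→D→A→B: 3 + 1 + 7 = 11
F→D→A→E→B: 3 + 1 + 4 + 1 = 9
F→A→E→B: 7 + 4 + 1 = 12
F→B: 8
Best route has total 8.

8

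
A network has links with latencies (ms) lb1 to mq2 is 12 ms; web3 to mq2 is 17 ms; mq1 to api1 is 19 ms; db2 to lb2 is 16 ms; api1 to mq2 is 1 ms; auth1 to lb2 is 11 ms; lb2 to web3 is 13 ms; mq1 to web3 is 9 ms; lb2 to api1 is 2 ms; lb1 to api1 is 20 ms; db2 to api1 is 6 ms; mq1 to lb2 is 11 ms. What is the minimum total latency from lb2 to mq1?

11

Comparing a few candidate routes:
lb2→db2→api1→mq1: 16 + 6 + 19 = 41
lb2→api1→mq1: 2 + 19 = 21
lb2→web3→mq1: 13 + 9 = 22
lb2→mq1: 11
lb2→api1→mq2→web3→mq1: 2 + 1 + 17 + 9 = 29
Best route has total 11 ms.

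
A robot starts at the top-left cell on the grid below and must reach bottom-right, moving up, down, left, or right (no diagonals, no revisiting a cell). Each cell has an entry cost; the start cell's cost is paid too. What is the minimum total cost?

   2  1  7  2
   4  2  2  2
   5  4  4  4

One optimal route is (0,0) -> (0,1) -> (1,1) -> (1,2) -> (1,3) -> (2,3).
Its cost is 2 + 1 + 2 + 2 + 2 + 4 = 13.

13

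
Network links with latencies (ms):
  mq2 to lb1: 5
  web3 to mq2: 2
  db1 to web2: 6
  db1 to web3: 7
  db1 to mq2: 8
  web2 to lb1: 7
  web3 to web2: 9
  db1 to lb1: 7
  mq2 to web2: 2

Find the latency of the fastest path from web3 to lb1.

7

Comparing a few candidate routes:
web3→db1→lb1: 7 + 7 = 14
web3→web2→lb1: 9 + 7 = 16
web3→mq2→web2→lb1: 2 + 2 + 7 = 11
web3→web2→mq2→lb1: 9 + 2 + 5 = 16
web3→mq2→lb1: 2 + 5 = 7
Best route has total 7 ms.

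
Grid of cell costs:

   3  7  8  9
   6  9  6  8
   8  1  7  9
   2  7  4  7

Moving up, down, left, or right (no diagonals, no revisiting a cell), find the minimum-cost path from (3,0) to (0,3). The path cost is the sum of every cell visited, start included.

40

Cheapest: [3,0] -> [3,1] -> [2,1] -> [2,2] -> [1,2] -> [0,2] -> [0,3]
  2 + 7 + 1 + 7 + 6 + 8 + 9 = 40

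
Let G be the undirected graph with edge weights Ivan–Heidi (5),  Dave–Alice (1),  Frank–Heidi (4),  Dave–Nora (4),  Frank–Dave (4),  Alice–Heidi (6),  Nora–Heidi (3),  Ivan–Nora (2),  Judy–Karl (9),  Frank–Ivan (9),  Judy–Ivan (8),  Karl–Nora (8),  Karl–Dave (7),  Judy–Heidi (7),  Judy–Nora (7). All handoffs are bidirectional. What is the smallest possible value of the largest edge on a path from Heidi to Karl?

7

Checking several routes:
Heidi → Nora → Dave → Karl: max(3, 4, 7) = 7
Heidi → Ivan → Nora → Dave → Karl: max(5, 2, 4, 7) = 7
Heidi → Judy → Nora → Dave → Karl: max(7, 7, 4, 7) = 7
Heidi → Alice → Dave → Karl: max(6, 1, 7) = 7
Heidi → Frank → Dave → Karl: max(4, 4, 7) = 7
Best route has worst link 7.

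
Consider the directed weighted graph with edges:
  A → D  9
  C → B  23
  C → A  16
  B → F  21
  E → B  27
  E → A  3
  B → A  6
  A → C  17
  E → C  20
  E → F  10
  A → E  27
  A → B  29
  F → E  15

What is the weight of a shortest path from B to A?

6

Candidate routes:
B → F → E → C → A: 21 + 15 + 20 + 16 = 72
B → A: 6
B → F → E → A: 21 + 15 + 3 = 39
Best route has total 6.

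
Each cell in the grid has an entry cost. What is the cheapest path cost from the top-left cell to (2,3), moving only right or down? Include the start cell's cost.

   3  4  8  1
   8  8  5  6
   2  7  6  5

27

Cheapest: [0,0] [0,1] [0,2] [0,3] [1,3] [2,3]
  3 + 4 + 8 + 1 + 6 + 5 = 27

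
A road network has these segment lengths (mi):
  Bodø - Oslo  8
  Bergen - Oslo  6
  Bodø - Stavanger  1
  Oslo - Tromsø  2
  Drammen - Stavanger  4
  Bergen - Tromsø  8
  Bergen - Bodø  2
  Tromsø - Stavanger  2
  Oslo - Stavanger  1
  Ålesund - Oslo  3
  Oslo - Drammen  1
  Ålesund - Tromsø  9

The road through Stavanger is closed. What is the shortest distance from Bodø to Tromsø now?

Some routes from Bodø to Tromsø avoiding Stavanger:
Bodø → Bergen → Tromsø: 2 + 8 = 10
Bodø → Bergen → Oslo → Tromsø: 2 + 6 + 2 = 10
Bodø → Oslo → Ålesund → Tromsø: 8 + 3 + 9 = 20
Bodø → Oslo → Tromsø: 8 + 2 = 10
Bodø → Bergen → Oslo → Ålesund → Tromsø: 2 + 6 + 3 + 9 = 20
Shortest: 10 mi.

10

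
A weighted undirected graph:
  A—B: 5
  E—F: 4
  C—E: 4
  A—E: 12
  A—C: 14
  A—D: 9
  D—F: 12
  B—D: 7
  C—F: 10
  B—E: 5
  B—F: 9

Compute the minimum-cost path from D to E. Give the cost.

Some routes from D to E:
D→A→B→E: 9 + 5 + 5 = 19
D→A→E: 9 + 12 = 21
D→F→E: 12 + 4 = 16
D→B→A→E: 7 + 5 + 12 = 24
D→B→F→E: 7 + 9 + 4 = 20
D→B→E: 7 + 5 = 12
The minimum is 12.

12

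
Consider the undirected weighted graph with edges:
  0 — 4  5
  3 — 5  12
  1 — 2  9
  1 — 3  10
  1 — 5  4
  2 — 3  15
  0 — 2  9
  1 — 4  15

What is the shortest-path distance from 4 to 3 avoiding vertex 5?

25

Routes from 4 to 3 avoiding 5:
4 - 1 - 2 - 3: 15 + 9 + 15 = 39
4 - 0 - 2 - 1 - 3: 5 + 9 + 9 + 10 = 33
4 - 1 - 3: 15 + 10 = 25
4 - 0 - 2 - 3: 5 + 9 + 15 = 29
Best route has total 25.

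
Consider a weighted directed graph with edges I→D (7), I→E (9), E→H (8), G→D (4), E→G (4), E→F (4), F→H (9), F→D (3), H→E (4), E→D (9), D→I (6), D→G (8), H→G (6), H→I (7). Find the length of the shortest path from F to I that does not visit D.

Routes from F to I avoiding D:
F -> H -> I: 9 + 7 = 16
The minimum is 16.

16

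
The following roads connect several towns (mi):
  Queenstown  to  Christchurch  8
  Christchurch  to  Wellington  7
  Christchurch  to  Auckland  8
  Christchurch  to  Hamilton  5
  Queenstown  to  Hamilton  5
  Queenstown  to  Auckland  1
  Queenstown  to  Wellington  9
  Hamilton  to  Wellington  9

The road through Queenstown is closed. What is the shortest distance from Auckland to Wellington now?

15

Candidate routes:
Auckland→Christchurch→Hamilton→Wellington: 8 + 5 + 9 = 22
Auckland→Christchurch→Wellington: 8 + 7 = 15
Shortest: 15 mi.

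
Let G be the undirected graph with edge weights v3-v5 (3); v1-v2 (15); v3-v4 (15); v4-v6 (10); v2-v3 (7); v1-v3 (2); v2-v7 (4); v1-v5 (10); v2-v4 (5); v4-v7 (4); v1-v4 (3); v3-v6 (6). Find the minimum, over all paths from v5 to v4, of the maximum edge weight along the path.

3

Checking several routes:
v5-v3-v2-v7-v4: max(3, 7, 4, 4) = 7
v5-v3-v6-v4: max(3, 6, 10) = 10
v5-v3-v1-v4: max(3, 2, 3) = 3
v5-v1-v3-v2-v7-v4: max(10, 2, 7, 4, 4) = 10
v5-v3-v2-v4: max(3, 7, 5) = 7
v5-v1-v4: max(10, 3) = 10
The minimum achievable maximum is 3.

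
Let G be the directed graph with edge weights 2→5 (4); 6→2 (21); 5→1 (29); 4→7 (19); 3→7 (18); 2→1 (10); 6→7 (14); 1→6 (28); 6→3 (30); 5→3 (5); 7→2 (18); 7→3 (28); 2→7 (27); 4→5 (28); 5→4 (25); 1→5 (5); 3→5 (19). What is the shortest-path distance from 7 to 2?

18

Paths from 7 to 2:
7 - 3 - 5 - 1 - 6 - 2: 28 + 19 + 29 + 28 + 21 = 125
7 - 2: 18
The minimum is 18.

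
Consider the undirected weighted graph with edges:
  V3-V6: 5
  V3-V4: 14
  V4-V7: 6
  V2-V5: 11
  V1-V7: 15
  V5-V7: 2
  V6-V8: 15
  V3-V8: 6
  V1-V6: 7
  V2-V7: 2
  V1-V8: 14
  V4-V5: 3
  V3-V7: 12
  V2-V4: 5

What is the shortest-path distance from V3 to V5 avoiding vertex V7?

Paths from V3 to V5 avoiding V7:
V3→V4→V2→V5: 14 + 5 + 11 = 30
V3→V4→V5: 14 + 3 = 17
Shortest: 17.

17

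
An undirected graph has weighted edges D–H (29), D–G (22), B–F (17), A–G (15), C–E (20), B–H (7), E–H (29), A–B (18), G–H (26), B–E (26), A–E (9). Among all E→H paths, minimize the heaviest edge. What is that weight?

Comparing a few candidate routes:
E-B-A-G-H: max(26, 18, 15, 26) = 26
E-H: max(29) = 29
E-A-G-D-H: max(9, 15, 22, 29) = 29
E-A-B-H: max(9, 18, 7) = 18
E-B-H: max(26, 7) = 26
E-A-G-H: max(9, 15, 26) = 26
Best route has worst link 18.

18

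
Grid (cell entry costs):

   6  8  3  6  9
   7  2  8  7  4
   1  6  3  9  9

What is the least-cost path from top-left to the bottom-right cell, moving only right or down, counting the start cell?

Cheapest: (0,0) -> (1,0) -> (2,0) -> (2,1) -> (2,2) -> (2,3) -> (2,4)
  6 + 7 + 1 + 6 + 3 + 9 + 9 = 41
(Top row then right column would cost 45.)

41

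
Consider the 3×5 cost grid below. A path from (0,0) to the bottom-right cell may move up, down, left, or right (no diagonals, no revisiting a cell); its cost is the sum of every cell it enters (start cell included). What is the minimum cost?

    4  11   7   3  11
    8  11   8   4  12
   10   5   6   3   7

Take [0,0]→[0,1]→[0,2]→[0,3]→[1,3]→[2,3]→[2,4] for a total of 4 + 11 + 7 + 3 + 4 + 3 + 7 = 39.

39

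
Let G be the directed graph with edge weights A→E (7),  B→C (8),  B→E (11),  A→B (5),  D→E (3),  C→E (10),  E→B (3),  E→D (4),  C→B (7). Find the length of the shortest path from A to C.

Candidate routes:
A - B - C: 5 + 8 = 13
A - E - B - C: 7 + 3 + 8 = 18
Shortest: 13.

13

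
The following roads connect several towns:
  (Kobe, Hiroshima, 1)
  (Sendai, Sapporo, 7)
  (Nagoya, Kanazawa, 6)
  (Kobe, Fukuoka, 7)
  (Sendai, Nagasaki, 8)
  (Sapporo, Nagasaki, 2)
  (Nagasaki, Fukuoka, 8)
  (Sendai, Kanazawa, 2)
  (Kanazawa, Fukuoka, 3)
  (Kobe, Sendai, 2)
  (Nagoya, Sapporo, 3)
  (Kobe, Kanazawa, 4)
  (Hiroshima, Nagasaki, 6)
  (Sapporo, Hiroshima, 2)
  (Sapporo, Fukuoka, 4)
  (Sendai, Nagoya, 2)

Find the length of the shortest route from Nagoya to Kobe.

A few of the Nagoya→Kobe routes:
Nagoya → Kanazawa → Kobe: 6 + 4 = 10
Nagoya → Sendai → Kobe: 2 + 2 = 4
Nagoya → Sapporo → Hiroshima → Kobe: 3 + 2 + 1 = 6
Nagoya → Sendai → Kanazawa → Kobe: 2 + 2 + 4 = 8
Nagoya → Kanazawa → Sendai → Kobe: 6 + 2 + 2 = 10
Best route has total 4.

4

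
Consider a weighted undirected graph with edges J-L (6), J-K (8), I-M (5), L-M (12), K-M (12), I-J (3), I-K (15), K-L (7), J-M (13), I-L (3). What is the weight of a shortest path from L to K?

7

A few of the L→K routes:
L→J→K: 6 + 8 = 14
L→K: 7
L→I→J→K: 3 + 3 + 8 = 14
Best route has total 7.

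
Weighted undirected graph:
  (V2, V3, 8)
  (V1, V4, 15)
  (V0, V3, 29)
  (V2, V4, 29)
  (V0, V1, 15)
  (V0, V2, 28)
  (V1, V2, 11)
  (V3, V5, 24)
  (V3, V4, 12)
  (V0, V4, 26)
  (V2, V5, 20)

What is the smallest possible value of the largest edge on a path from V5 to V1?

Some routes from V5 to V1:
V5 -> V2 -> V1: max(20, 11) = 20
V5 -> V2 -> V3 -> V4 -> V1: max(20, 8, 12, 15) = 20
V5 -> V3 -> V4 -> V1: max(24, 12, 15) = 24
Smallest bottleneck: 20.

20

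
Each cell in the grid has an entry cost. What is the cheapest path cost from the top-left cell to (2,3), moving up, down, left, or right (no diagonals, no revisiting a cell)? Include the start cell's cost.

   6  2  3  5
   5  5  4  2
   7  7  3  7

One optimal route is [0,0] → [0,1] → [0,2] → [1,2] → [1,3] → [2,3].
Its cost is 6 + 2 + 3 + 4 + 2 + 7 = 24.

24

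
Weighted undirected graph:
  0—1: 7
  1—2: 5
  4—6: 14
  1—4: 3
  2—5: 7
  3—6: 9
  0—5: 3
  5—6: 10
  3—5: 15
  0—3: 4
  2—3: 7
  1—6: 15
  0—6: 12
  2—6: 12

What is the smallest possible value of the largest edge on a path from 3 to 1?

7

Comparing a few candidate routes:
3→0→1: max(4, 7) = 7
3→6→5→0→1: max(9, 10, 3, 7) = 10
3→2→1: max(7, 5) = 7
3→0→5→2→1: max(4, 3, 7, 5) = 7
3→2→5→0→1: max(7, 7, 3, 7) = 7
Best route has worst link 7.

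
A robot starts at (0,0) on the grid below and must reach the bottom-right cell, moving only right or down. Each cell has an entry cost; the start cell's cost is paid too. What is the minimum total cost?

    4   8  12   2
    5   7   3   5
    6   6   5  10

34

One optimal route is r0c0 → r1c0 → r1c1 → r1c2 → r1c3 → r2c3.
Its cost is 4 + 5 + 7 + 3 + 5 + 10 = 34.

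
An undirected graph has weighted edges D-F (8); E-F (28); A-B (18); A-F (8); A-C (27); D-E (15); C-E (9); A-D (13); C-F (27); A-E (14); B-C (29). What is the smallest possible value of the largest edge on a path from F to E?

A few of the F→E routes:
F-A-E: max(8, 14) = 14
F-C-A-D-E: max(27, 27, 13, 15) = 27
F-C-E: max(27, 9) = 27
F-D-E: max(8, 15) = 15
F-D-A-E: max(8, 13, 14) = 14
F-A-D-E: max(8, 13, 15) = 15
The minimum achievable maximum is 14.

14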